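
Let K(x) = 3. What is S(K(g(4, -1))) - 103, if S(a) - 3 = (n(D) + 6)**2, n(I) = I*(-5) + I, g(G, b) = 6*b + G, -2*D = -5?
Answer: -84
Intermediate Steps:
D = 5/2 (D = -1/2*(-5) = 5/2 ≈ 2.5000)
g(G, b) = G + 6*b
n(I) = -4*I (n(I) = -5*I + I = -4*I)
S(a) = 19 (S(a) = 3 + (-4*5/2 + 6)**2 = 3 + (-10 + 6)**2 = 3 + (-4)**2 = 3 + 16 = 19)
S(K(g(4, -1))) - 103 = 19 - 103 = -84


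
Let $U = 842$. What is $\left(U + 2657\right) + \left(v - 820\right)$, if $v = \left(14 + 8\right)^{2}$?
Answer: $3163$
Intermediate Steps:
$v = 484$ ($v = 22^{2} = 484$)
$\left(U + 2657\right) + \left(v - 820\right) = \left(842 + 2657\right) + \left(484 - 820\right) = 3499 - 336 = 3163$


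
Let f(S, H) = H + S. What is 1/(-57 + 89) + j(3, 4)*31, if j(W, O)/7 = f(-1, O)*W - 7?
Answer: 13889/32 ≈ 434.03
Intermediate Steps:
j(W, O) = -49 + 7*W*(-1 + O) (j(W, O) = 7*((O - 1)*W - 7) = 7*((-1 + O)*W - 7) = 7*(W*(-1 + O) - 7) = 7*(-7 + W*(-1 + O)) = -49 + 7*W*(-1 + O))
1/(-57 + 89) + j(3, 4)*31 = 1/(-57 + 89) + (-49 + 7*3*(-1 + 4))*31 = 1/32 + (-49 + 7*3*3)*31 = 1/32 + (-49 + 63)*31 = 1/32 + 14*31 = 1/32 + 434 = 13889/32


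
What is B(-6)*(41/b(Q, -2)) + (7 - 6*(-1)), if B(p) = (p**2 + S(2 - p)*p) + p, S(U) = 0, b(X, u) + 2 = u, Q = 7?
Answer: -589/2 ≈ -294.50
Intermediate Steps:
b(X, u) = -2 + u
B(p) = p + p**2 (B(p) = (p**2 + 0*p) + p = (p**2 + 0) + p = p**2 + p = p + p**2)
B(-6)*(41/b(Q, -2)) + (7 - 6*(-1)) = (-6*(1 - 6))*(41/(-2 - 2)) + (7 - 6*(-1)) = (-6*(-5))*(41/(-4)) + (7 + 6) = 30*(41*(-1/4)) + 13 = 30*(-41/4) + 13 = -615/2 + 13 = -589/2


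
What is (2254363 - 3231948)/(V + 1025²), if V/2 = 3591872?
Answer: -977585/8234369 ≈ -0.11872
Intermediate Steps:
V = 7183744 (V = 2*3591872 = 7183744)
(2254363 - 3231948)/(V + 1025²) = (2254363 - 3231948)/(7183744 + 1025²) = -977585/(7183744 + 1050625) = -977585/8234369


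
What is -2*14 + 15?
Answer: -13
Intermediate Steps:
-2*14 + 15 = -28 + 15 = -13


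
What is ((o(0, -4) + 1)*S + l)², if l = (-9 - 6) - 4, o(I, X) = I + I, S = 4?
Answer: 225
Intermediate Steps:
o(I, X) = 2*I
l = -19 (l = -15 - 4 = -19)
((o(0, -4) + 1)*S + l)² = ((2*0 + 1)*4 - 19)² = ((0 + 1)*4 - 19)² = (1*4 - 19)² = (4 - 19)² = (-15)² = 225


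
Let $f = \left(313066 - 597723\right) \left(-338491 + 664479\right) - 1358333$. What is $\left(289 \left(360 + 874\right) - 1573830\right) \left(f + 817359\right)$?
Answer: $112950818971176360$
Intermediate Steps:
$f = -92796124449$ ($f = \left(-284657\right) 325988 - 1358333 = -92794766116 - 1358333 = -92796124449$)
$\left(289 \left(360 + 874\right) - 1573830\right) \left(f + 817359\right) = \left(289 \left(360 + 874\right) - 1573830\right) \left(-92796124449 + 817359\right) = \left(289 \cdot 1234 - 1573830\right) \left(-92795307090\right) = \left(356626 - 1573830\right) \left(-92795307090\right) = \left(-1217204\right) \left(-92795307090\right) = 112950818971176360$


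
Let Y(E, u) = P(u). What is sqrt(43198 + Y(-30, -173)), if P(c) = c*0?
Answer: sqrt(43198) ≈ 207.84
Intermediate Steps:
P(c) = 0
Y(E, u) = 0
sqrt(43198 + Y(-30, -173)) = sqrt(43198 + 0) = sqrt(43198)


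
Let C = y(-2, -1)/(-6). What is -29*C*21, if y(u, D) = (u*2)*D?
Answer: 406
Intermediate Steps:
y(u, D) = 2*D*u (y(u, D) = (2*u)*D = 2*D*u)
C = -⅔ (C = (2*(-1)*(-2))/(-6) = 4*(-⅙) = -⅔ ≈ -0.66667)
-29*C*21 = -29*(-⅔)*21 = (58/3)*21 = 406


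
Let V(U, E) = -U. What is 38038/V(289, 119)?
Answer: -38038/289 ≈ -131.62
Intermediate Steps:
38038/V(289, 119) = 38038/((-1*289)) = 38038/(-289) = 38038*(-1/289) = -38038/289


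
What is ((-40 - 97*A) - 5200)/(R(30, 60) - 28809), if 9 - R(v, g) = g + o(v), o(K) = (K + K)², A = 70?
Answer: 401/1082 ≈ 0.37061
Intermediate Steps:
o(K) = 4*K² (o(K) = (2*K)² = 4*K²)
R(v, g) = 9 - g - 4*v² (R(v, g) = 9 - (g + 4*v²) = 9 + (-g - 4*v²) = 9 - g - 4*v²)
((-40 - 97*A) - 5200)/(R(30, 60) - 28809) = ((-40 - 97*70) - 5200)/((9 - 1*60 - 4*30²) - 28809) = ((-40 - 6790) - 5200)/((9 - 60 - 4*900) - 28809) = (-6830 - 5200)/((9 - 60 - 3600) - 28809) = -12030/(-3651 - 28809) = -12030/(-32460) = -12030*(-1/32460) = 401/1082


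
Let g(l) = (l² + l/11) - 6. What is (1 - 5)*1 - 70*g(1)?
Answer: 3736/11 ≈ 339.64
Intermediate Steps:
g(l) = -6 + l² + l/11 (g(l) = (l² + l/11) - 6 = -6 + l² + l/11)
(1 - 5)*1 - 70*g(1) = (1 - 5)*1 - 70*(-6 + 1² + (1/11)*1) = -4*1 - 70*(-6 + 1 + 1/11) = -4 - 70*(-54/11) = -4 + 3780/11 = 3736/11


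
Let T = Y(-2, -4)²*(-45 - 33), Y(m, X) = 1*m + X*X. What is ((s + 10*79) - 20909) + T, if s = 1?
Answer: -35406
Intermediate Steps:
Y(m, X) = m + X²
T = -15288 (T = (-2 + (-4)²)²*(-45 - 33) = (-2 + 16)²*(-78) = 14²*(-78) = 196*(-78) = -15288)
((s + 10*79) - 20909) + T = ((1 + 10*79) - 20909) - 15288 = ((1 + 790) - 20909) - 15288 = (791 - 20909) - 15288 = -20118 - 15288 = -35406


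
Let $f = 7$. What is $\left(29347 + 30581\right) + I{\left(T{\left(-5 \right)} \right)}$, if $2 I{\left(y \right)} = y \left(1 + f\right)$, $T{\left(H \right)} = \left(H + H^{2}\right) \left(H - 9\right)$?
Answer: $58808$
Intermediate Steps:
$T{\left(H \right)} = \left(-9 + H\right) \left(H + H^{2}\right)$ ($T{\left(H \right)} = \left(H + H^{2}\right) \left(-9 + H\right) = \left(-9 + H\right) \left(H + H^{2}\right)$)
$I{\left(y \right)} = 4 y$ ($I{\left(y \right)} = \frac{y \left(1 + 7\right)}{2} = \frac{y 8}{2} = \frac{8 y}{2} = 4 y$)
$\left(29347 + 30581\right) + I{\left(T{\left(-5 \right)} \right)} = \left(29347 + 30581\right) + 4 \left(- 5 \left(-9 + \left(-5\right)^{2} - -40\right)\right) = 59928 + 4 \left(- 5 \left(-9 + 25 + 40\right)\right) = 59928 + 4 \left(\left(-5\right) 56\right) = 59928 + 4 \left(-280\right) = 59928 - 1120 = 58808$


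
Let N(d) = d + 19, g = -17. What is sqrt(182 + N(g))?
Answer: 2*sqrt(46) ≈ 13.565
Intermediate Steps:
N(d) = 19 + d
sqrt(182 + N(g)) = sqrt(182 + (19 - 17)) = sqrt(182 + 2) = sqrt(184) = 2*sqrt(46)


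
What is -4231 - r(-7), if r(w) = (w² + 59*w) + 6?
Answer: -3873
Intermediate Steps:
r(w) = 6 + w² + 59*w
-4231 - r(-7) = -4231 - (6 + (-7)² + 59*(-7)) = -4231 - (6 + 49 - 413) = -4231 - 1*(-358) = -4231 + 358 = -3873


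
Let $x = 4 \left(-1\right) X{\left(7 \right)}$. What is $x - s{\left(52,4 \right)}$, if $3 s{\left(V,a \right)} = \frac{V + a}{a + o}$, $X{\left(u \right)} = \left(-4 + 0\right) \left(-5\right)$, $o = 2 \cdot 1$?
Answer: $- \frac{748}{9} \approx -83.111$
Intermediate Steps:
$o = 2$
$X{\left(u \right)} = 20$ ($X{\left(u \right)} = \left(-4\right) \left(-5\right) = 20$)
$s{\left(V,a \right)} = \frac{V + a}{3 \left(2 + a\right)}$ ($s{\left(V,a \right)} = \frac{\left(V + a\right) \frac{1}{a + 2}}{3} = \frac{\left(V + a\right) \frac{1}{2 + a}}{3} = \frac{\frac{1}{2 + a} \left(V + a\right)}{3} = \frac{V + a}{3 \left(2 + a\right)}$)
$x = -80$ ($x = 4 \left(-1\right) 20 = \left(-4\right) 20 = -80$)
$x - s{\left(52,4 \right)} = -80 - \frac{52 + 4}{3 \left(2 + 4\right)} = -80 - \frac{1}{3} \cdot \frac{1}{6} \cdot 56 = -80 - \frac{28}{9} = - \frac{748}{9}$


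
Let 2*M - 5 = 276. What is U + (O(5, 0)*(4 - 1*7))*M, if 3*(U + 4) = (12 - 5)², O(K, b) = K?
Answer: -12571/6 ≈ -2095.2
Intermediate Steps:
M = 281/2 (M = 5/2 + (½)*276 = 5/2 + 138 = 281/2 ≈ 140.50)
U = 37/3 (U = -4 + (12 - 5)²/3 = -4 + (⅓)*7² = -4 + (⅓)*49 = -4 + 49/3 = 37/3 ≈ 12.333)
U + (O(5, 0)*(4 - 1*7))*M = 37/3 + (5*(4 - 1*7))*(281/2) = 37/3 + (5*(4 - 7))*(281/2) = 37/3 + (5*(-3))*(281/2) = 37/3 - 15*281/2 = 37/3 - 4215/2 = -12571/6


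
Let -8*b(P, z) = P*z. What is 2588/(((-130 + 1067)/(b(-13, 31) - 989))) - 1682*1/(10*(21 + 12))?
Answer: -803199329/309210 ≈ -2597.6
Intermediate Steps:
b(P, z) = -P*z/8
2588/(((-130 + 1067)/(b(-13, 31) - 989))) - 1682*1/(10*(21 + 12)) = 2588/(((-130 + 1067)/(-⅛*(-13)*31 - 989))) - 1682*1/(10*(21 + 12)) = 2588/((937/(403/8 - 989))) - 1682/(10*33) = 2588/((937/(-7509/8))) - 1682/330 = 2588/((937*(-8/7509))) - 1682*1/330 = 2588/(-7496/7509) - 841/165 = 2588*(-7509/7496) - 841/165 = -4858323/1874 - 841/165 = -803199329/309210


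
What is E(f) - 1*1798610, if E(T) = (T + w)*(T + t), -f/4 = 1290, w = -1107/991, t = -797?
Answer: 28685648809/991 ≈ 2.8946e+7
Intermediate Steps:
w = -1107/991 (w = -1107*1/991 = -1107/991 ≈ -1.1171)
f = -5160 (f = -4*1290 = -5160)
E(T) = (-797 + T)*(-1107/991 + T) (E(T) = (T - 1107/991)*(T - 797) = (-1107/991 + T)*(-797 + T) = (-797 + T)*(-1107/991 + T))
E(f) - 1*1798610 = (882279/991 + (-5160)**2 - 790934/991*(-5160)) - 1*1798610 = (882279/991 + 26625600 + 4081219440/991) - 1798610 = 30468071319/991 - 1798610 = 28685648809/991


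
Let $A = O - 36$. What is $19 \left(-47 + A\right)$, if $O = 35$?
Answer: $-912$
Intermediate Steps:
$A = -1$ ($A = 35 - 36 = -1$)
$19 \left(-47 + A\right) = 19 \left(-47 - 1\right) = 19 \left(-48\right) = -912$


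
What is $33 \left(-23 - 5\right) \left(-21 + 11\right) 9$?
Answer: $83160$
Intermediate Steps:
$33 \left(-23 - 5\right) \left(-21 + 11\right) 9 = 33 \left(\left(-28\right) \left(-10\right)\right) 9 = 33 \cdot 280 \cdot 9 = 9240 \cdot 9 = 83160$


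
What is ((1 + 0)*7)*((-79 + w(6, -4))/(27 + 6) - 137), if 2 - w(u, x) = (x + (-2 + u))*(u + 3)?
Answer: -2926/3 ≈ -975.33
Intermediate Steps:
w(u, x) = 2 - (3 + u)*(-2 + u + x) (w(u, x) = 2 - (x + (-2 + u))*(u + 3) = 2 - (-2 + u + x)*(3 + u) = 2 - (3 + u)*(-2 + u + x))
((1 + 0)*7)*((-79 + w(6, -4))/(27 + 6) - 137) = ((1 + 0)*7)*((-79 + (8 - 1*6 - 1*6**2 - 3*(-4) - 1*6*(-4)))/(27 + 6) - 137) = (1*7)*((-79 + (8 - 6 - 1*36 + 12 + 24))/33 - 137) = 7*((-79 + (8 - 6 - 36 + 12 + 24))*(1/33) - 137) = 7*((-79 + 2)*(1/33) - 137) = 7*(-77*1/33 - 137) = 7*(-7/3 - 137) = 7*(-418/3) = -2926/3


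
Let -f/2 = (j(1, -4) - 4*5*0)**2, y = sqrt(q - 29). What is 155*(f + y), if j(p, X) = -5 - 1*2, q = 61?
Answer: -15190 + 620*sqrt(2) ≈ -14313.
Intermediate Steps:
j(p, X) = -7 (j(p, X) = -5 - 2 = -7)
y = 4*sqrt(2) (y = sqrt(61 - 29) = sqrt(32) = 4*sqrt(2) ≈ 5.6569)
f = -98 (f = -2*(-7 - 4*5*0)**2 = -2*(-7 - 20*0)**2 = -2*(-7 + 0)**2 = -2*(-7)**2 = -2*49 = -98)
155*(f + y) = 155*(-98 + 4*sqrt(2)) = -15190 + 620*sqrt(2)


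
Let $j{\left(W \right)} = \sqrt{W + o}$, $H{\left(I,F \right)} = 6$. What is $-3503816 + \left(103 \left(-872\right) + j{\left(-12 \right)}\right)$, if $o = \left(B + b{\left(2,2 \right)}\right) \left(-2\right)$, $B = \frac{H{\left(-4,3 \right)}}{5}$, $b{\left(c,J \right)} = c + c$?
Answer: $-3593632 + \frac{4 i \sqrt{35}}{5} \approx -3.5936 \cdot 10^{6} + 4.7329 i$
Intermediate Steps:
$b{\left(c,J \right)} = 2 c$
$B = \frac{6}{5} \approx 1.2$
$o = - \frac{52}{5}$ ($o = \left(\frac{6}{5} + 2 \cdot 2\right) \left(-2\right) = \left(\frac{6}{5} + 4\right) \left(-2\right) = \frac{26}{5} \left(-2\right) = - \frac{52}{5} \approx -10.4$)
$j{\left(W \right)} = \sqrt{- \frac{52}{5} + W}$ ($j{\left(W \right)} = \sqrt{W - \frac{52}{5}} = \sqrt{- \frac{52}{5} + W}$)
$-3503816 + \left(103 \left(-872\right) + j{\left(-12 \right)}\right) = -3503816 + \left(103 \left(-872\right) + \frac{\sqrt{-260 + 25 \left(-12\right)}}{5}\right) = -3503816 - \left(89816 - \frac{\sqrt{-260 - 300}}{5}\right) = -3503816 - \left(89816 - \frac{\sqrt{-560}}{5}\right) = -3503816 - \left(89816 - \frac{4 i \sqrt{35}}{5}\right) = -3593632 + \frac{4 i \sqrt{35}}{5}$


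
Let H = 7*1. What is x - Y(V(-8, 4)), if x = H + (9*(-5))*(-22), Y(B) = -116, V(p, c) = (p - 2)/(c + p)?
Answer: 1113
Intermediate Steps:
V(p, c) = (-2 + p)/(c + p)
H = 7
x = 997 (x = 7 + (9*(-5))*(-22) = 7 - 45*(-22) = 7 + 990 = 997)
x - Y(V(-8, 4)) = 997 - 1*(-116) = 997 + 116 = 1113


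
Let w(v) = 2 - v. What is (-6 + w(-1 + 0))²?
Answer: 9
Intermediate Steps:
(-6 + w(-1 + 0))² = (-6 + (2 - (-1 + 0)))² = (-6 + (2 - 1*(-1)))² = (-6 + (2 + 1))² = (-6 + 3)² = (-3)² = 9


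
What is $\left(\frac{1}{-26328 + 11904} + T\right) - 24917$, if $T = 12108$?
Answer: $- \frac{184757017}{14424} \approx -12809.0$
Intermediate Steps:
$\left(\frac{1}{-26328 + 11904} + T\right) - 24917 = \left(\frac{1}{-26328 + 11904} + 12108\right) - 24917 = \left(\frac{1}{-14424} + 12108\right) - 24917 = \left(- \frac{1}{14424} + 12108\right) - 24917 = \frac{174645791}{14424} - 24917 = - \frac{184757017}{14424}$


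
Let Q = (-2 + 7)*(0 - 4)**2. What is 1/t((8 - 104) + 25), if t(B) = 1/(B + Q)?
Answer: 9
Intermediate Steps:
Q = 80 (Q = 5*(-4)**2 = 5*16 = 80)
t(B) = 1/(80 + B) (t(B) = 1/(B + 80) = 1/(80 + B))
1/t((8 - 104) + 25) = 1/(1/(80 + ((8 - 104) + 25))) = 1/(1/(80 + (-96 + 25))) = 1/(1/(80 - 71)) = 1/(1/9) = 9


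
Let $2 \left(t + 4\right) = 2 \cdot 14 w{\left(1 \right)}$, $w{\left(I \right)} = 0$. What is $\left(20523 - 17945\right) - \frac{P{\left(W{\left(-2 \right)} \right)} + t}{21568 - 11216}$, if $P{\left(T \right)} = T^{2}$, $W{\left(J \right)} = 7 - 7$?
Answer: $\frac{6671865}{2588} \approx 2578.0$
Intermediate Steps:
$W{\left(J \right)} = 0$ ($W{\left(J \right)} = 7 - 7 = 0$)
$t = -4$ ($t = -4 + \frac{2 \cdot 14 \cdot 0}{2} = -4 + \frac{28 \cdot 0}{2} = -4 + \frac{1}{2} \cdot 0 = -4 + 0 = -4$)
$\left(20523 - 17945\right) - \frac{P{\left(W{\left(-2 \right)} \right)} + t}{21568 - 11216} = \left(20523 - 17945\right) - \frac{0^{2} - 4}{21568 - 11216} = \left(20523 - 17945\right) - \frac{0 - 4}{10352} = 2578 - \left(-4\right) \frac{1}{10352} = 2578 - - \frac{1}{2588} = 2578 + \frac{1}{2588} = \frac{6671865}{2588}$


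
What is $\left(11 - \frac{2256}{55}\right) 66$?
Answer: $- \frac{9906}{5} \approx -1981.2$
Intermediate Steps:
$\left(11 - \frac{2256}{55}\right) 66 = \left(- \frac{1651}{55}\right) 66 = - \frac{9906}{5}$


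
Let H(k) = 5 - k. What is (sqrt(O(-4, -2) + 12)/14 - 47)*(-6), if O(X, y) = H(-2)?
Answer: 282 - 3*sqrt(19)/7 ≈ 280.13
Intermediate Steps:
O(X, y) = 7 (O(X, y) = 5 - 1*(-2) = 5 + 2 = 7)
(sqrt(O(-4, -2) + 12)/14 - 47)*(-6) = (sqrt(7 + 12)/14 - 47)*(-6) = (sqrt(19)*(1/14) - 47)*(-6) = (sqrt(19)/14 - 47)*(-6) = (-47 + sqrt(19)/14)*(-6) = 282 - 3*sqrt(19)/7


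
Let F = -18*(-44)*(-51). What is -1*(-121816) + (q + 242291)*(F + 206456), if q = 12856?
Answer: 42370853224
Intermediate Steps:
F = -40392 (F = 792*(-51) = -40392)
-1*(-121816) + (q + 242291)*(F + 206456) = -1*(-121816) + (12856 + 242291)*(-40392 + 206456) = 121816 + 255147*166064 = 121816 + 42370731408 = 42370853224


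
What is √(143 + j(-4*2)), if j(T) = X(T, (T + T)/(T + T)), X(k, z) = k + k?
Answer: √127 ≈ 11.269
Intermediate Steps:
X(k, z) = 2*k
j(T) = 2*T
√(143 + j(-4*2)) = √(143 + 2*(-4*2)) = √(143 + 2*(-8)) = √(143 - 16) = √127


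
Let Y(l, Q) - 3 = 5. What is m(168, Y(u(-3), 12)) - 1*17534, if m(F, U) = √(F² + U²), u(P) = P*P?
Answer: -17534 + 8*√442 ≈ -17366.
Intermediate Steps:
u(P) = P²
Y(l, Q) = 8 (Y(l, Q) = 3 + 5 = 8)
m(168, Y(u(-3), 12)) - 1*17534 = √(168² + 8²) - 1*17534 = √(28224 + 64) - 17534 = √28288 - 17534 = 8*√442 - 17534 = -17534 + 8*√442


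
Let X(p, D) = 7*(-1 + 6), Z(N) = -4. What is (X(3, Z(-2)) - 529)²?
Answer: 244036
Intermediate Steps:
X(p, D) = 35 (X(p, D) = 7*5 = 35)
(X(3, Z(-2)) - 529)² = (35 - 529)² = (-494)² = 244036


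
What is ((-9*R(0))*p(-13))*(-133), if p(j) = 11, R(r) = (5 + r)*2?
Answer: 131670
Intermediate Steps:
R(r) = 10 + 2*r
((-9*R(0))*p(-13))*(-133) = (-9*(10 + 2*0)*11)*(-133) = (-9*(10 + 0)*11)*(-133) = (-9*10*11)*(-133) = -90*11*(-133) = -990*(-133) = 131670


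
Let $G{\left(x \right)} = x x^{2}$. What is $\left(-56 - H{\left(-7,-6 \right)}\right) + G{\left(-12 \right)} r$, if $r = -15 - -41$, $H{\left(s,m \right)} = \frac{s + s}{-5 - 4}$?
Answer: $- \frac{404870}{9} \approx -44986.0$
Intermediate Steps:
$H{\left(s,m \right)} = - \frac{2 s}{9}$ ($H{\left(s,m \right)} = \frac{2 s}{-9} = 2 s \left(- \frac{1}{9}\right) = - \frac{2 s}{9}$)
$G{\left(x \right)} = x^{3}$
$r = 26$ ($r = -15 + 41 = 26$)
$\left(-56 - H{\left(-7,-6 \right)}\right) + G{\left(-12 \right)} r = \left(-56 - \left(- \frac{2}{9}\right) \left(-7\right)\right) + \left(-12\right)^{3} \cdot 26 = \left(-56 - \frac{14}{9}\right) - 44928 = - \frac{518}{9} - 44928 = - \frac{404870}{9}$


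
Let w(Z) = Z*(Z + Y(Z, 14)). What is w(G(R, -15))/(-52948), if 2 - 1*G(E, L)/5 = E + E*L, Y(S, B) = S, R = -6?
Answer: -84050/13237 ≈ -6.3496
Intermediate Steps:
G(E, L) = 10 - 5*E - 5*E*L (G(E, L) = 10 - 5*(E + E*L) = 10 + (-5*E - 5*E*L) = 10 - 5*E - 5*E*L)
w(Z) = 2*Z² (w(Z) = Z*(Z + Z) = Z*(2*Z) = 2*Z²)
w(G(R, -15))/(-52948) = (2*(10 - 5*(-6) - 5*(-6)*(-15))²)/(-52948) = (2*(10 + 30 - 450)²)*(-1/52948) = (2*(-410)²)*(-1/52948) = (2*168100)*(-1/52948) = 336200*(-1/52948) = -84050/13237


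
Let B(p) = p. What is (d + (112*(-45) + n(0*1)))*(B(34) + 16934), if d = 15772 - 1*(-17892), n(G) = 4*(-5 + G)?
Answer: 485352672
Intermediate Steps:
n(G) = -20 + 4*G
d = 33664 (d = 15772 + 17892 = 33664)
(d + (112*(-45) + n(0*1)))*(B(34) + 16934) = (33664 + (112*(-45) + (-20 + 4*(0*1))))*(34 + 16934) = (33664 + (-5040 + (-20 + 4*0)))*16968 = (33664 + (-5040 + (-20 + 0)))*16968 = (33664 + (-5040 - 20))*16968 = (33664 - 5060)*16968 = 28604*16968 = 485352672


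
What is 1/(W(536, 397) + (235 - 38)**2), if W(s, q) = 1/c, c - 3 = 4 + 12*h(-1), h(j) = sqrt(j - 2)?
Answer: 1166696/45278322043 + 3*I*sqrt(3)/181113288172 ≈ 2.5767e-5 + 2.869e-11*I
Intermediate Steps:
h(j) = sqrt(-2 + j)
c = 7 + 12*I*sqrt(3) (c = 3 + (4 + 12*sqrt(-2 - 1)) = 3 + (4 + 12*sqrt(-3)) = 3 + (4 + 12*(I*sqrt(3))) = 3 + (4 + 12*I*sqrt(3)) = 7 + 12*I*sqrt(3) ≈ 7.0 + 20.785*I)
W(s, q) = 1/(7 + 12*I*sqrt(3))
1/(W(536, 397) + (235 - 38)**2) = 1/((7/481 - 12*I*sqrt(3)/481) + (235 - 38)**2) = 1/((7/481 - 12*I*sqrt(3)/481) + 197**2) = 1/((7/481 - 12*I*sqrt(3)/481) + 38809) = 1/(18667136/481 - 12*I*sqrt(3)/481)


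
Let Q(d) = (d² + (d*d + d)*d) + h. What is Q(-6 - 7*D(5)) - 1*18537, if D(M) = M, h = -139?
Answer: -84235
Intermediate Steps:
Q(d) = -139 + d² + d*(d + d²) (Q(d) = (d² + (d*d + d)*d) - 139 = (d² + (d² + d)*d) - 139 = (d² + (d + d²)*d) - 139 = (d² + d*(d + d²)) - 139 = -139 + d² + d*(d + d²))
Q(-6 - 7*D(5)) - 1*18537 = (-139 + (-6 - 7*5)³ + 2*(-6 - 7*5)²) - 1*18537 = (-139 + (-6 - 35)³ + 2*(-6 - 35)²) - 18537 = (-139 + (-41)³ + 2*(-41)²) - 18537 = (-139 - 68921 + 2*1681) - 18537 = (-139 - 68921 + 3362) - 18537 = -65698 - 18537 = -84235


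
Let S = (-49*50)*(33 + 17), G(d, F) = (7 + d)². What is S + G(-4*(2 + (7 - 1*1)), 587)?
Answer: -121875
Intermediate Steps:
S = -122500 (S = -2450*50 = -122500)
S + G(-4*(2 + (7 - 1*1)), 587) = -122500 + (7 - 4*(2 + (7 - 1*1)))² = -122500 + (7 - 4*(2 + (7 - 1)))² = -122500 + (7 - 4*(2 + 6))² = -122500 + (7 - 4*8)² = -122500 + (7 - 32)² = -122500 + (-25)² = -122500 + 625 = -121875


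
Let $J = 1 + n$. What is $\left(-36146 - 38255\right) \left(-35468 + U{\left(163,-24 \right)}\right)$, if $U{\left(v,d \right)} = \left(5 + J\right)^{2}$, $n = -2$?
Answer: $2637664252$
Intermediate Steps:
$J = -1$ ($J = 1 - 2 = -1$)
$U{\left(v,d \right)} = 16$ ($U{\left(v,d \right)} = \left(5 - 1\right)^{2} = 4^{2} = 16$)
$\left(-36146 - 38255\right) \left(-35468 + U{\left(163,-24 \right)}\right) = \left(-36146 - 38255\right) \left(-35468 + 16\right) = \left(-74401\right) \left(-35452\right) = 2637664252$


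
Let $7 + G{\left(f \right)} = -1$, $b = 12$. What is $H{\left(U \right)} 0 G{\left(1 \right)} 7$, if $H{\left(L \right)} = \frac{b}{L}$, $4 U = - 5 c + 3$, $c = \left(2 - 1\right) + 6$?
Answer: $0$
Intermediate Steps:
$G{\left(f \right)} = -8$ ($G{\left(f \right)} = -7 - 1 = -8$)
$c = 7$ ($c = 1 + 6 = 7$)
$U = -8$ ($U = \frac{\left(-5\right) 7 + 3}{4} = \frac{-35 + 3}{4} = \frac{1}{4} \left(-32\right) = -8$)
$H{\left(L \right)} = \frac{12}{L}$
$H{\left(U \right)} 0 G{\left(1 \right)} 7 = \frac{12}{-8} \cdot 0 \left(-8\right) 7 = 12 \left(- \frac{1}{8}\right) 0 \cdot 7 = \left(- \frac{3}{2}\right) 0 = 0$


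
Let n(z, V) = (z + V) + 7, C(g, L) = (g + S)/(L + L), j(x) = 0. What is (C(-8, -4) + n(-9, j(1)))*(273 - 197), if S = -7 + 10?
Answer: -209/2 ≈ -104.50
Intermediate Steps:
S = 3
C(g, L) = (3 + g)/(2*L) (C(g, L) = (g + 3)/(L + L) = (3 + g)/((2*L)) = (3 + g)*(1/(2*L)) = (3 + g)/(2*L))
n(z, V) = 7 + V + z (n(z, V) = (V + z) + 7 = 7 + V + z)
(C(-8, -4) + n(-9, j(1)))*(273 - 197) = ((1/2)*(3 - 8)/(-4) + (7 + 0 - 9))*(273 - 197) = ((1/2)*(-1/4)*(-5) - 2)*76 = (5/8 - 2)*76 = -11/8*76 = -209/2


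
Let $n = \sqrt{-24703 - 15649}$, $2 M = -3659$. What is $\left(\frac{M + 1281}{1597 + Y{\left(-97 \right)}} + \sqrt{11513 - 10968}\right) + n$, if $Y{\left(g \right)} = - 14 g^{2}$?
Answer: $\frac{1097}{260258} + \sqrt{545} + 4 i \sqrt{2522} \approx 23.349 + 200.88 i$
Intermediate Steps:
$M = - \frac{3659}{2}$ ($M = \frac{1}{2} \left(-3659\right) = - \frac{3659}{2} \approx -1829.5$)
$n = 4 i \sqrt{2522}$ ($n = \sqrt{-40352} = 4 i \sqrt{2522} \approx 200.88 i$)
$\left(\frac{M + 1281}{1597 + Y{\left(-97 \right)}} + \sqrt{11513 - 10968}\right) + n = \left(\frac{- \frac{3659}{2} + 1281}{1597 - 14 \left(-97\right)^{2}} + \sqrt{11513 - 10968}\right) + 4 i \sqrt{2522} = \left(- \frac{1097}{2 \left(1597 - 131726\right)} + \sqrt{545}\right) + 4 i \sqrt{2522} = \left(- \frac{1097}{2 \left(-130129\right)} + \sqrt{545}\right) + 4 i \sqrt{2522} = \left(\left(- \frac{1097}{2}\right) \left(- \frac{1}{130129}\right) + \sqrt{545}\right) + 4 i \sqrt{2522} = \left(\frac{1097}{260258} + \sqrt{545}\right) + 4 i \sqrt{2522} = \frac{1097}{260258} + \sqrt{545} + 4 i \sqrt{2522}$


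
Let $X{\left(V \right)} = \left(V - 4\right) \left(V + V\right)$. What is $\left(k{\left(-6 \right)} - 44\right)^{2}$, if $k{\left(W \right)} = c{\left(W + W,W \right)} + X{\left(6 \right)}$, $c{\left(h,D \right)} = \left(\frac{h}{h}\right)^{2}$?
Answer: $361$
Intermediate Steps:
$X{\left(V \right)} = 2 V \left(-4 + V\right)$ ($X{\left(V \right)} = \left(-4 + V\right) 2 V = 2 V \left(-4 + V\right)$)
$c{\left(h,D \right)} = 1$ ($c{\left(h,D \right)} = 1^{2} = 1$)
$k{\left(W \right)} = 25$ ($k{\left(W \right)} = 1 + 2 \cdot 6 \left(-4 + 6\right) = 1 + 2 \cdot 6 \cdot 2 = 1 + 24 = 25$)
$\left(k{\left(-6 \right)} - 44\right)^{2} = \left(25 - 44\right)^{2} = \left(-19\right)^{2} = 361$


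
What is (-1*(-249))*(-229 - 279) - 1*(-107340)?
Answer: -19152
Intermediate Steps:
(-1*(-249))*(-229 - 279) - 1*(-107340) = 249*(-508) + 107340 = -126492 + 107340 = -19152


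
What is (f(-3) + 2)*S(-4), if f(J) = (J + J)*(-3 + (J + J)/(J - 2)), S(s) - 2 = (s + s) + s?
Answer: -128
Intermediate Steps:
S(s) = 2 + 3*s (S(s) = 2 + ((s + s) + s) = 2 + (2*s + s) = 2 + 3*s)
f(J) = 2*J*(-3 + 2*J/(-2 + J)) (f(J) = (2*J)*(-3 + (2*J)/(-2 + J)) = (2*J)*(-3 + 2*J/(-2 + J)) = 2*J*(-3 + 2*J/(-2 + J)))
(f(-3) + 2)*S(-4) = (2*(-3)*(6 - 1*(-3))/(-2 - 3) + 2)*(2 + 3*(-4)) = (2*(-3)*(6 + 3)/(-5) + 2)*(2 - 12) = (2*(-3)*(-⅕)*9 + 2)*(-10) = (54/5 + 2)*(-10) = (64/5)*(-10) = -128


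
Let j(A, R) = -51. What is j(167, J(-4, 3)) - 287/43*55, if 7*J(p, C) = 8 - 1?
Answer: -17978/43 ≈ -418.09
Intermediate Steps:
J(p, C) = 1 (J(p, C) = (8 - 1)/7 = (⅐)*7 = 1)
j(167, J(-4, 3)) - 287/43*55 = -51 - 287/43*55 = -51 - 15785/43 = -17978/43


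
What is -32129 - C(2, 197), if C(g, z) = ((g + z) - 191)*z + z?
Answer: -33902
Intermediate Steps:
C(g, z) = z + z*(-191 + g + z) (C(g, z) = (-191 + g + z)*z + z = z*(-191 + g + z) + z = z + z*(-191 + g + z))
-32129 - C(2, 197) = -32129 - 197*(-190 + 2 + 197) = -32129 - 197*9 = -32129 - 1*1773 = -32129 - 1773 = -33902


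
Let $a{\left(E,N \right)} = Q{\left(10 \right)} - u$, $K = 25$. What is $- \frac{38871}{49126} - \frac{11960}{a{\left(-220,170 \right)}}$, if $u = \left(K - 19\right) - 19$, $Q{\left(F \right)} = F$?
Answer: $- \frac{3654913}{7018} \approx -520.79$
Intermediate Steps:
$u = -13$ ($u = \left(25 - 19\right) - 19 = 6 - 19 = -13$)
$a{\left(E,N \right)} = 23$ ($a{\left(E,N \right)} = 10 - -13 = 10 + 13 = 23$)
$- \frac{38871}{49126} - \frac{11960}{a{\left(-220,170 \right)}} = - \frac{38871}{49126} - \frac{11960}{23} = \left(-38871\right) \frac{1}{49126} - 520 = - \frac{5553}{7018} - 520 = - \frac{3654913}{7018}$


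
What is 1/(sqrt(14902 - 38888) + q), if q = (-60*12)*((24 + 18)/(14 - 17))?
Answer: 5040/50815193 - I*sqrt(23986)/101630386 ≈ 9.9183e-5 - 1.5239e-6*I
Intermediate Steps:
q = 10080 (q = (-20*36)*(42/(-3)) = -30240*(-1)/3 = -720*(-14) = 10080)
1/(sqrt(14902 - 38888) + q) = 1/(sqrt(14902 - 38888) + 10080) = 1/(sqrt(-23986) + 10080) = 1/(I*sqrt(23986) + 10080) = 1/(10080 + I*sqrt(23986))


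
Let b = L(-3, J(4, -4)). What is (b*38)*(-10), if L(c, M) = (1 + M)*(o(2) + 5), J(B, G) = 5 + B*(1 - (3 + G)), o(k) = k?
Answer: -37240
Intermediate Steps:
J(B, G) = 5 + B*(-2 - G) (J(B, G) = 5 + B*(1 + (-3 - G)) = 5 + B*(-2 - G))
L(c, M) = 7 + 7*M (L(c, M) = (1 + M)*(2 + 5) = (1 + M)*7 = 7 + 7*M)
b = 98 (b = 7 + 7*(5 - 2*4 - 1*4*(-4)) = 7 + 7*(5 - 8 + 16) = 7 + 7*13 = 7 + 91 = 98)
(b*38)*(-10) = (98*38)*(-10) = 3724*(-10) = -37240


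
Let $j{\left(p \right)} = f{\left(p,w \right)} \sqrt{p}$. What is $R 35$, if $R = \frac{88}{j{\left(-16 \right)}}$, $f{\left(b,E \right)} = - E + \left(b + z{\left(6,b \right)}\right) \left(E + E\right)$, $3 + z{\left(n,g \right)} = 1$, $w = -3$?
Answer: $- \frac{770 i}{111} \approx - 6.9369 i$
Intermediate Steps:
$z{\left(n,g \right)} = -2$ ($z{\left(n,g \right)} = -3 + 1 = -2$)
$f{\left(b,E \right)} = - E + 2 E \left(-2 + b\right)$ ($f{\left(b,E \right)} = - E + \left(b - 2\right) \left(E + E\right) = - E + \left(-2 + b\right) 2 E = - E + 2 E \left(-2 + b\right)$)
$j{\left(p \right)} = \sqrt{p} \left(15 - 6 p\right)$ ($j{\left(p \right)} = - 3 \left(-5 + 2 p\right) \sqrt{p} = \left(15 - 6 p\right) \sqrt{p} = \sqrt{p} \left(15 - 6 p\right)$)
$R = - \frac{22 i}{111}$ ($R = \frac{88}{\sqrt{-16} \left(15 - -96\right)} = \frac{88}{4 i \left(15 + 96\right)} = \frac{88}{4 i 111} = \frac{88}{444 i} = 88 \left(- \frac{i}{444}\right) = - \frac{22 i}{111} \approx - 0.1982 i$)
$R 35 = - \frac{22 i}{111} \cdot 35 = - \frac{770 i}{111}$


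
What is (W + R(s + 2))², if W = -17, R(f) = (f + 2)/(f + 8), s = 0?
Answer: 6889/25 ≈ 275.56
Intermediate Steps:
R(f) = (2 + f)/(8 + f)
(W + R(s + 2))² = (-17 + (2 + (0 + 2))/(8 + (0 + 2)))² = (-17 + (2 + 2)/(8 + 2))² = (-17 + 4/10)² = (-17 + (⅒)*4)² = (-17 + ⅖)² = (-83/5)² = 6889/25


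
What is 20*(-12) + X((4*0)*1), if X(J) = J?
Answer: -240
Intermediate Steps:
20*(-12) + X((4*0)*1) = 20*(-12) + (4*0)*1 = -240 + 0*1 = -240 + 0 = -240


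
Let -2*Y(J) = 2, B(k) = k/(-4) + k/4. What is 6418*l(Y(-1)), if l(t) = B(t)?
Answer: 0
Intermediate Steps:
B(k) = 0 (B(k) = k*(-1/4) + k*(1/4) = -k/4 + k/4 = 0)
Y(J) = -1 (Y(J) = -1/2*2 = -1)
l(t) = 0
6418*l(Y(-1)) = 6418*0 = 0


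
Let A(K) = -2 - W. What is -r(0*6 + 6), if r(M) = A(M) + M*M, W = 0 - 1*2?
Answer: -36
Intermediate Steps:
W = -2 (W = 0 - 2 = -2)
A(K) = 0 (A(K) = -2 - 1*(-2) = -2 + 2 = 0)
r(M) = M² (r(M) = 0 + M*M = 0 + M² = M²)
-r(0*6 + 6) = -(0*6 + 6)² = -(0 + 6)² = -1*6² = -1*36 = -36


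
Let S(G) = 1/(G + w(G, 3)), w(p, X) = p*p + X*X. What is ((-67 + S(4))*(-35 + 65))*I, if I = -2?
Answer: 116520/29 ≈ 4017.9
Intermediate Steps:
w(p, X) = X**2 + p**2 (w(p, X) = p**2 + X**2 = X**2 + p**2)
S(G) = 1/(9 + G + G**2) (S(G) = 1/(G + (3**2 + G**2)) = 1/(G + (9 + G**2)) = 1/(9 + G + G**2))
((-67 + S(4))*(-35 + 65))*I = ((-67 + 1/(9 + 4 + 4**2))*(-35 + 65))*(-2) = ((-67 + 1/(9 + 4 + 16))*30)*(-2) = ((-67 + 1/29)*30)*(-2) = -1942/29*30*(-2) = -58260/29*(-2) = 116520/29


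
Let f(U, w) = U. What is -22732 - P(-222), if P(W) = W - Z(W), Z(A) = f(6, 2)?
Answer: -22504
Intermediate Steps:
Z(A) = 6
P(W) = -6 + W (P(W) = W - 1*6 = W - 6 = -6 + W)
-22732 - P(-222) = -22732 - (-6 - 222) = -22732 - 1*(-228) = -22732 + 228 = -22504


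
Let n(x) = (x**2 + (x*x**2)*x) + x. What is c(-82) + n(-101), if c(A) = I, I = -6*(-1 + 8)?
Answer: 104070459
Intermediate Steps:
n(x) = x + x**2 + x**4 (n(x) = (x**2 + x**3*x) + x = (x**2 + x**4) + x = x + x**2 + x**4)
I = -42 (I = -6*7 = -42)
c(A) = -42
c(-82) + n(-101) = -42 - 101*(1 - 101 + (-101)**3) = -42 - 101*(1 - 101 - 1030301) = -42 - 101*(-1030401) = -42 + 104070501 = 104070459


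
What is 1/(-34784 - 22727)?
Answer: -1/57511 ≈ -1.7388e-5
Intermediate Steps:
1/(-34784 - 22727) = 1/(-57511) = -1/57511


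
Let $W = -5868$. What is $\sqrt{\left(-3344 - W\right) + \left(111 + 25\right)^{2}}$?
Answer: $2 \sqrt{5255} \approx 144.98$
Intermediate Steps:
$\sqrt{\left(-3344 - W\right) + \left(111 + 25\right)^{2}} = \sqrt{\left(-3344 - -5868\right) + \left(111 + 25\right)^{2}} = \sqrt{\left(-3344 + 5868\right) + 136^{2}} = \sqrt{2524 + 18496} = \sqrt{21020} = 2 \sqrt{5255}$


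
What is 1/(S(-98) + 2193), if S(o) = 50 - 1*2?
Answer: 1/2241 ≈ 0.00044623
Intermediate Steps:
S(o) = 48 (S(o) = 50 - 2 = 48)
1/(S(-98) + 2193) = 1/(48 + 2193) = 1/2241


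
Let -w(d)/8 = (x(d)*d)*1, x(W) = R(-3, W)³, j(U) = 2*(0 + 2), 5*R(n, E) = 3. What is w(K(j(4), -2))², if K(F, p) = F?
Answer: 746496/15625 ≈ 47.776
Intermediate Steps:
R(n, E) = ⅗ (R(n, E) = (⅕)*3 = ⅗)
j(U) = 4 (j(U) = 2*2 = 4)
x(W) = 27/125 (x(W) = (⅗)³ = 27/125)
w(d) = -216*d/125 (w(d) = -8*27*d/125 = -216*d/125)
w(K(j(4), -2))² = (-216/125*4)² = (-864/125)² = 746496/15625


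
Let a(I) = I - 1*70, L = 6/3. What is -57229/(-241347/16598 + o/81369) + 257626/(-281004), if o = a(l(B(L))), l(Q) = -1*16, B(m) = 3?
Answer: 10857059505000532273/2759401880858442 ≈ 3934.6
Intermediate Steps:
L = 2 (L = 6*(⅓) = 2)
l(Q) = -16
a(I) = -70 + I (a(I) = I - 70 = -70 + I)
o = -86 (o = -70 - 16 = -86)
-57229/(-241347/16598 + o/81369) + 257626/(-281004) = -57229/(-241347/16598 - 86/81369) + 257626/(-281004) = -57229/(-241347*1/16598 - 86*1/81369) + 257626*(-1/281004) = -57229/(-241347/16598 - 86/81369) - 128813/140502 = -57229/(-19639591471/1350562662) - 128813/140502 = -57229*(-1350562662/19639591471) - 128813/140502 = 77291350583598/19639591471 - 128813/140502 = 10857059505000532273/2759401880858442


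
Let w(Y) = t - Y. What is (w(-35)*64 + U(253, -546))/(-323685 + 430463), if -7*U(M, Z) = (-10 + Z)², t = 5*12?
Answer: -133288/373723 ≈ -0.35665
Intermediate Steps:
t = 60
U(M, Z) = -(-10 + Z)²/7
w(Y) = 60 - Y
(w(-35)*64 + U(253, -546))/(-323685 + 430463) = ((60 - 1*(-35))*64 - (-10 - 546)²/7)/(-323685 + 430463) = ((60 + 35)*64 - ⅐*(-556)²)/106778 = (95*64 - ⅐*309136)*(1/106778) = (6080 - 309136/7)*(1/106778) = -266576/7*1/106778 = -133288/373723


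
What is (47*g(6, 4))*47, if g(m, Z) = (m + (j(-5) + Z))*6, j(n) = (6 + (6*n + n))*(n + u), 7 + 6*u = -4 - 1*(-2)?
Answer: 2630919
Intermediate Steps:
u = -3/2 (u = -7/6 + (-4 - 1*(-2))/6 = -7/6 + (-4 + 2)/6 = -7/6 + (⅙)*(-2) = -7/6 - ⅓ = -3/2 ≈ -1.5000)
j(n) = (6 + 7*n)*(-3/2 + n) (j(n) = (6 + (6*n + n))*(n - 3/2) = (6 + 7*n)*(-3/2 + n))
g(m, Z) = 1131 + 6*Z + 6*m (g(m, Z) = (m + ((-9 + 7*(-5)² - 9/2*(-5)) + Z))*6 = (m + ((-9 + 7*25 + 45/2) + Z))*6 = (m + ((-9 + 175 + 45/2) + Z))*6 = (m + (377/2 + Z))*6 = (377/2 + Z + m)*6 = 1131 + 6*Z + 6*m)
(47*g(6, 4))*47 = (47*(1131 + 6*4 + 6*6))*47 = (47*(1131 + 24 + 36))*47 = (47*1191)*47 = 55977*47 = 2630919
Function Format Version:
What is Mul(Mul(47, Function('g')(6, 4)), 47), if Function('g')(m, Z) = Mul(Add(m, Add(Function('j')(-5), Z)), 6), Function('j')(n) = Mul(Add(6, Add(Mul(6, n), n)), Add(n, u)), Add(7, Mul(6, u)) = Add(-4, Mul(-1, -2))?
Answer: 2630919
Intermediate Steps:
u = Rational(-3, 2) (u = Add(Rational(-7, 6), Mul(Rational(1, 6), Add(-4, Mul(-1, -2)))) = Add(Rational(-7, 6), Mul(Rational(1, 6), Add(-4, 2))) = Add(Rational(-7, 6), Mul(Rational(1, 6), -2)) = Add(Rational(-7, 6), Rational(-1, 3)) = Rational(-3, 2) ≈ -1.5000)
Function('j')(n) = Mul(Add(6, Mul(7, n)), Add(Rational(-3, 2), n)) (Function('j')(n) = Mul(Add(6, Add(Mul(6, n), n)), Add(n, Rational(-3, 2))) = Mul(Add(6, Mul(7, n)), Add(Rational(-3, 2), n)))
Function('g')(m, Z) = Add(1131, Mul(6, Z), Mul(6, m)) (Function('g')(m, Z) = Mul(Add(m, Add(Add(-9, Mul(7, Pow(-5, 2)), Mul(Rational(-9, 2), -5)), Z)), 6) = Mul(Add(m, Add(Add(-9, Mul(7, 25), Rational(45, 2)), Z)), 6) = Mul(Add(m, Add(Add(-9, 175, Rational(45, 2)), Z)), 6) = Mul(Add(m, Add(Rational(377, 2), Z)), 6) = Mul(Add(Rational(377, 2), Z, m), 6) = Add(1131, Mul(6, Z), Mul(6, m)))
Mul(Mul(47, Function('g')(6, 4)), 47) = Mul(Mul(47, Add(1131, Mul(6, 4), Mul(6, 6))), 47) = Mul(Mul(47, Add(1131, 24, 36)), 47) = Mul(Mul(47, 1191), 47) = Mul(55977, 47) = 2630919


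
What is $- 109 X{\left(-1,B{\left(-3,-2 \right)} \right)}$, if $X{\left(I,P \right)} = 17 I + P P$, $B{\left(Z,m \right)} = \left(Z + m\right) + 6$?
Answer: $1744$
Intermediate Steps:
$B{\left(Z,m \right)} = 6 + Z + m$
$X{\left(I,P \right)} = P^{2} + 17 I$ ($X{\left(I,P \right)} = 17 I + P^{2} = P^{2} + 17 I$)
$- 109 X{\left(-1,B{\left(-3,-2 \right)} \right)} = - 109 \left(\left(6 - 3 - 2\right)^{2} + 17 \left(-1\right)\right) = - 109 \left(1^{2} - 17\right) = - 109 \left(1 - 17\right) = \left(-109\right) \left(-16\right) = 1744$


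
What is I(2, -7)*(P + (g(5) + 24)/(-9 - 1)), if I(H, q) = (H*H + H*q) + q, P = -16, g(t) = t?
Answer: 3213/10 ≈ 321.30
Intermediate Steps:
I(H, q) = q + H² + H*q (I(H, q) = (H² + H*q) + q = q + H² + H*q)
I(2, -7)*(P + (g(5) + 24)/(-9 - 1)) = (-7 + 2² + 2*(-7))*(-16 + (5 + 24)/(-9 - 1)) = (-7 + 4 - 14)*(-16 + 29/(-10)) = -17*(-16 + 29*(-⅒)) = -17*(-16 - 29/10) = -17*(-189/10) = 3213/10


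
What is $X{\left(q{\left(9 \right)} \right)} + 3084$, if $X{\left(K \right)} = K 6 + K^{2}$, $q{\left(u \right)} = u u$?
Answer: $10131$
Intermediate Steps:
$q{\left(u \right)} = u^{2}$
$X{\left(K \right)} = K^{2} + 6 K$ ($X{\left(K \right)} = 6 K + K^{2} = K^{2} + 6 K$)
$X{\left(q{\left(9 \right)} \right)} + 3084 = 9^{2} \left(6 + 9^{2}\right) + 3084 = 81 \left(6 + 81\right) + 3084 = 81 \cdot 87 + 3084 = 7047 + 3084 = 10131$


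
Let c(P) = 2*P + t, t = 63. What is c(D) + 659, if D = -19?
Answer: 684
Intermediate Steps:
c(P) = 63 + 2*P (c(P) = 2*P + 63 = 63 + 2*P)
c(D) + 659 = (63 + 2*(-19)) + 659 = (63 - 38) + 659 = 25 + 659 = 684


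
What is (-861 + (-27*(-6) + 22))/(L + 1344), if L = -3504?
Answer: 677/2160 ≈ 0.31343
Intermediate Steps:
(-861 + (-27*(-6) + 22))/(L + 1344) = (-861 + (-27*(-6) + 22))/(-3504 + 1344) = (-861 + (162 + 22))/(-2160) = (-861 + 184)*(-1/2160) = -677*(-1/2160) = 677/2160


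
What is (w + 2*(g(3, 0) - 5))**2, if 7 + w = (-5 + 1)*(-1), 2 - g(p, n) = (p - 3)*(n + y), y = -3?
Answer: 81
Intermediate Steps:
g(p, n) = 2 - (-3 + n)*(-3 + p) (g(p, n) = 2 - (p - 3)*(n - 3) = 2 - (-3 + p)*(-3 + n) = 2 - (-3 + n)*(-3 + p))
w = -3 (w = -7 + (-5 + 1)*(-1) = -7 - 4*(-1) = -7 + 4 = -3)
(w + 2*(g(3, 0) - 5))**2 = (-3 + 2*((-7 + 3*0 + 3*3 - 1*0*3) - 5))**2 = (-3 + 2*((-7 + 0 + 9 + 0) - 5))**2 = (-3 + 2*(2 - 5))**2 = (-3 + 2*(-3))**2 = (-3 - 6)**2 = (-9)**2 = 81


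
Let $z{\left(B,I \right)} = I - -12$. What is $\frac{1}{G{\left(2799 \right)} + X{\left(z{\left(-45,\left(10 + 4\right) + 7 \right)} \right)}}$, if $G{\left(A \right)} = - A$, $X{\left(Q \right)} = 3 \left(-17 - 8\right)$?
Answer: $- \frac{1}{2874} \approx -0.00034795$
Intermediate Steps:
$z{\left(B,I \right)} = 12 + I$ ($z{\left(B,I \right)} = I + 12 = 12 + I$)
$X{\left(Q \right)} = -75$ ($X{\left(Q \right)} = 3 \left(-25\right) = -75$)
$\frac{1}{G{\left(2799 \right)} + X{\left(z{\left(-45,\left(10 + 4\right) + 7 \right)} \right)}} = \frac{1}{\left(-1\right) 2799 - 75} = \frac{1}{-2799 - 75} = \frac{1}{-2874} = - \frac{1}{2874}$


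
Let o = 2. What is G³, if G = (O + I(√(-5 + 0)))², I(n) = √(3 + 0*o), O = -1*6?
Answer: (6 - √3)⁶ ≈ 6043.9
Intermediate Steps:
O = -6
I(n) = √3 (I(n) = √(3 + 0*2) = √(3 + 0) = √3)
G = (-6 + √3)² ≈ 18.215
G³ = ((6 - √3)²)³ = (6 - √3)⁶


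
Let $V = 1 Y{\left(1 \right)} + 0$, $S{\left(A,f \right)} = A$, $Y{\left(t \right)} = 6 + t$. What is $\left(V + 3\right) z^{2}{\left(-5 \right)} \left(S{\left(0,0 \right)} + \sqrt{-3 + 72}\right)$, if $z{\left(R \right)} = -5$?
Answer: $250 \sqrt{69} \approx 2076.7$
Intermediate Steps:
$V = 7$ ($V = 1 \left(6 + 1\right) + 0 = 1 \cdot 7 + 0 = 7 + 0 = 7$)
$\left(V + 3\right) z^{2}{\left(-5 \right)} \left(S{\left(0,0 \right)} + \sqrt{-3 + 72}\right) = \left(7 + 3\right) \left(-5\right)^{2} \left(0 + \sqrt{-3 + 72}\right) = 10 \cdot 25 \left(0 + \sqrt{69}\right) = 250 \sqrt{69}$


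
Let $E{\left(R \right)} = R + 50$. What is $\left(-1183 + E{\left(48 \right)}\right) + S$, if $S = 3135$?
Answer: $2050$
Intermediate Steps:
$E{\left(R \right)} = 50 + R$
$\left(-1183 + E{\left(48 \right)}\right) + S = \left(-1183 + \left(50 + 48\right)\right) + 3135 = \left(-1183 + 98\right) + 3135 = -1085 + 3135 = 2050$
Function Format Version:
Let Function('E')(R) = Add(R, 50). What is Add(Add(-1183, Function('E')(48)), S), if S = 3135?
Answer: 2050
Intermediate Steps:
Function('E')(R) = Add(50, R)
Add(Add(-1183, Function('E')(48)), S) = Add(Add(-1183, Add(50, 48)), 3135) = Add(Add(-1183, 98), 3135) = Add(-1085, 3135) = 2050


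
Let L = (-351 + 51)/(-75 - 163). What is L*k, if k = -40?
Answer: -6000/119 ≈ -50.420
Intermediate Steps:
L = 150/119 (L = -300/(-238) = -300*(-1/238) = 150/119 ≈ 1.2605)
L*k = (150/119)*(-40) = -6000/119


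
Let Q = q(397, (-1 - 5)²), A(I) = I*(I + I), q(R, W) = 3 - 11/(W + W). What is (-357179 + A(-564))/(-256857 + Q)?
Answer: -20088936/18493499 ≈ -1.0863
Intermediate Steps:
q(R, W) = 3 - 11/(2*W)
A(I) = 2*I² (A(I) = I*(2*I) = 2*I²)
Q = 205/72 (Q = 3 - 11/(2*(-1 - 5)²) = 3 - 11/(2*((-6)²)) = 3 - 11/2/36 = 3 - 11/2*1/36 = 3 - 11/72 = 205/72 ≈ 2.8472)
(-357179 + A(-564))/(-256857 + Q) = (-357179 + 2*(-564)²)/(-256857 + 205/72) = (-357179 + 2*318096)/(-18493499/72) = (-357179 + 636192)*(-72/18493499) = 279013*(-72/18493499) = -20088936/18493499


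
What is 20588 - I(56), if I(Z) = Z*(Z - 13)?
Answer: 18180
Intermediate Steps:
I(Z) = Z*(-13 + Z)
20588 - I(56) = 20588 - 56*(-13 + 56) = 20588 - 56*43 = 20588 - 1*2408 = 20588 - 2408 = 18180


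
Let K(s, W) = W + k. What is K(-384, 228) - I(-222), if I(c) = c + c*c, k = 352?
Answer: -48482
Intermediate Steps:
K(s, W) = 352 + W (K(s, W) = W + 352 = 352 + W)
I(c) = c + c**2
K(-384, 228) - I(-222) = (352 + 228) - (-222)*(1 - 222) = 580 - (-222)*(-221) = 580 - 1*49062 = 580 - 49062 = -48482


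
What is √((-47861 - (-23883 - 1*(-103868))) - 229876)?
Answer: I*√357722 ≈ 598.1*I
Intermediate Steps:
√((-47861 - (-23883 - 1*(-103868))) - 229876) = √((-47861 - (-23883 + 103868)) - 229876) = √((-47861 - 1*79985) - 229876) = √((-47861 - 79985) - 229876) = √(-127846 - 229876) = √(-357722) = I*√357722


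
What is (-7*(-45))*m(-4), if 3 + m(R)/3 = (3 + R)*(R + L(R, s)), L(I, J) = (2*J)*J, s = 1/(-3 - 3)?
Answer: 1785/2 ≈ 892.50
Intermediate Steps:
s = -⅙ (s = 1/(-6) = -⅙ ≈ -0.16667)
L(I, J) = 2*J²
m(R) = -9 + 3*(3 + R)*(1/18 + R) (m(R) = -9 + 3*((3 + R)*(R + 2*(-⅙)²)) = -9 + 3*((3 + R)*(R + 2*(1/36))) = -9 + 3*((3 + R)*(R + 1/18)) = -9 + 3*((3 + R)*(1/18 + R)) = -9 + 3*(3 + R)*(1/18 + R))
(-7*(-45))*m(-4) = (-7*(-45))*(-17/2 + 3*(-4)² + (55/6)*(-4)) = 315*(-17/2 + 3*16 - 110/3) = 315*(-17/2 + 48 - 110/3) = 315*(17/6) = 1785/2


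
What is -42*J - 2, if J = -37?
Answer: 1552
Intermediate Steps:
-42*J - 2 = -42*(-37) - 2 = 1554 - 2 = 1552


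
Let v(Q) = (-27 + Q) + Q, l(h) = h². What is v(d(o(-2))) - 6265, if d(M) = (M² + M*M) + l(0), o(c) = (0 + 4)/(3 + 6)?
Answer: -509588/81 ≈ -6291.2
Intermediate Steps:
o(c) = 4/9
d(M) = 2*M² (d(M) = (M² + M*M) + 0² = (M² + M²) + 0 = 2*M² + 0 = 2*M²)
v(Q) = -27 + 2*Q
v(d(o(-2))) - 6265 = (-27 + 2*(2*(4/9)²)) - 6265 = (-27 + 2*(2*(16/81))) - 6265 = (-27 + 2*(32/81)) - 6265 = (-27 + 64/81) - 6265 = -2123/81 - 6265 = -509588/81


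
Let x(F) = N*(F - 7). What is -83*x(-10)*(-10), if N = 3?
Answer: -42330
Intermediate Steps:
x(F) = -21 + 3*F (x(F) = 3*(F - 7) = 3*(-7 + F) = -21 + 3*F)
-83*x(-10)*(-10) = -83*(-21 + 3*(-10))*(-10) = -83*(-21 - 30)*(-10) = -83*(-51)*(-10) = 4233*(-10) = -42330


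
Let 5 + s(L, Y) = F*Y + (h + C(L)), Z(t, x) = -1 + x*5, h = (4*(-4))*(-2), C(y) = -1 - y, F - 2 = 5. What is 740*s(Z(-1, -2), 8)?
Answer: 68820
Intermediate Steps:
F = 7 (F = 2 + 5 = 7)
h = 32 (h = -16*(-2) = 32)
Z(t, x) = -1 + 5*x
s(L, Y) = 26 - L + 7*Y (s(L, Y) = -5 + (7*Y + (32 + (-1 - L))) = -5 + (7*Y + (31 - L)) = -5 + (31 - L + 7*Y) = 26 - L + 7*Y)
740*s(Z(-1, -2), 8) = 740*(26 - (-1 + 5*(-2)) + 7*8) = 740*(26 - (-1 - 10) + 56) = 740*(26 - 1*(-11) + 56) = 740*(26 + 11 + 56) = 740*93 = 68820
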